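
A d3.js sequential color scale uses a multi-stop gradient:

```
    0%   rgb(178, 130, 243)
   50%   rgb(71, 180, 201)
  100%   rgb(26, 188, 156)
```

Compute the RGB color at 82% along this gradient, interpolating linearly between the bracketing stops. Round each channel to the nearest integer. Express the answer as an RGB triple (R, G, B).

(42, 185, 172)

82% lies between the 50% and 100% stops, so the local fraction is t = (82 − 50)/(100 − 50) = 32/50 ≈ 0.64.
R = 71 + 0.64 × (26 − 71) = 42.2 → 42
G = 180 + 0.64 × (188 − 180) = 185.12 → 185
B = 201 + 0.64 × (156 − 201) = 172.2 → 172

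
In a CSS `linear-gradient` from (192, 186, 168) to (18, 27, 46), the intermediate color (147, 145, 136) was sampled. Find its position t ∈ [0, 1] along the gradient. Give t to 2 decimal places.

Invert the lerp on the R channel (largest span, 174): t = (147 − 192) / (18 − 192) = -45/-174 = 0.25862.
Check on G: (145 − 186)/(27 − 186) = 0.2579 ✓

0.26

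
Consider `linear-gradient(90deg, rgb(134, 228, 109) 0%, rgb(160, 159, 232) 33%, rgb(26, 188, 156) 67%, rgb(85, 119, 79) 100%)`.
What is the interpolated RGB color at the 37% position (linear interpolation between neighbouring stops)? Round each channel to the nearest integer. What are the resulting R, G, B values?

37% lies between the 33% and 67% stops, so the local fraction is t = (37 − 33)/(67 − 33) = 4/34 ≈ 0.1176.
R = 160 + 0.1176 × (26 − 160) = 144.242 → 144
G = 159 + 0.1176 × (188 − 159) = 162.41 → 162
B = 232 + 0.1176 × (156 − 232) = 223.062 → 223

(144, 162, 223)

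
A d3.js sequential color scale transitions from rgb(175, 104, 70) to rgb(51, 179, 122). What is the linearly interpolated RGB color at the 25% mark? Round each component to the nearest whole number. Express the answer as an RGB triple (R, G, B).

25% corresponds to t = 0.25.
R = 175 + 0.25 × (51 − 175) = 175 + 0.25 × -124 = 144 → 144
G = 104 + 0.25 × (179 − 104) = 104 + 0.25 × 75 = 122.75 → 123
B = 70 + 0.25 × (122 − 70) = 70 + 0.25 × 52 = 83 → 83

(144, 123, 83)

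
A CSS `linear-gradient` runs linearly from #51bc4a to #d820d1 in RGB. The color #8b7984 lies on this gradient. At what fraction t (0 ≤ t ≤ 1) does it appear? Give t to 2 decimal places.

0.43

Invert the lerp on the G channel (largest span, 156): t = (121 − 188) / (32 − 188) = -67/-156 = 0.42949.
Check on R: (139 − 81)/(216 − 81) = 0.4296 ✓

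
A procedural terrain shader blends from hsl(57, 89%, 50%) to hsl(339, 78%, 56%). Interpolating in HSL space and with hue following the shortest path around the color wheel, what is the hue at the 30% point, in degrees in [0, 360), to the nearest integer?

Hue: 339 − 57 = 282°, but |282| > 180 so the shorter arc goes the other way: Δh = 282 − 360 = -78°.
H = 57 + 0.3 × (-78) = 33.6 → 34°

34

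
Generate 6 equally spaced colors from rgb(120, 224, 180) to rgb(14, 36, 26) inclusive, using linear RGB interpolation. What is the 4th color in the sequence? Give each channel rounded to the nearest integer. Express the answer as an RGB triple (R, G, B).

With 6 swatches and endpoints inclusive, swatch 4 sits at t = (4 − 1)/(6 − 1) = 3/5 ≈ 0.6.
R = 120 + 0.6 × (14 − 120) = 56.4 → 56
G = 224 + 0.6 × (36 − 224) = 111.2 → 111
B = 180 + 0.6 × (26 − 180) = 87.6 → 88

(56, 111, 88)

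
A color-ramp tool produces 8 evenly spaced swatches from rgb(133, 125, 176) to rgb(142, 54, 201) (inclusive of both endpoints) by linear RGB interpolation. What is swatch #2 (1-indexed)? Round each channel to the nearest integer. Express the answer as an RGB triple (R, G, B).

(134, 115, 180)

With 8 swatches and endpoints inclusive, swatch 2 sits at t = (2 − 1)/(8 − 1) = 1/7 ≈ 0.1429.
R = 133 + 0.1429 × (142 − 133) = 134.286 → 134
G = 125 + 0.1429 × (54 − 125) = 114.854 → 115
B = 176 + 0.1429 × (201 − 176) = 179.572 → 180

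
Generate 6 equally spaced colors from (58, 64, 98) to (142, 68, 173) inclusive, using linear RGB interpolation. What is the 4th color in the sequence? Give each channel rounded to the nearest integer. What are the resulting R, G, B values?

With 6 swatches and endpoints inclusive, swatch 4 sits at t = (4 − 1)/(6 − 1) = 3/5 ≈ 0.6.
R = 58 + 0.6 × (142 − 58) = 108.4 → 108
G = 64 + 0.6 × (68 − 64) = 66.4 → 66
B = 98 + 0.6 × (173 − 98) = 143 → 143

(108, 66, 143)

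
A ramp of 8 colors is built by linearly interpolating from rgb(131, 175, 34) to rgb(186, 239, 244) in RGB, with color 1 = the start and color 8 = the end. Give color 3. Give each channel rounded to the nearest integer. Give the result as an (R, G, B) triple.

With 8 swatches and endpoints inclusive, swatch 3 sits at t = (3 − 1)/(8 − 1) = 2/7 ≈ 0.2857.
R = 131 + 0.2857 × (186 − 131) = 146.714 → 147
G = 175 + 0.2857 × (239 − 175) = 193.285 → 193
B = 34 + 0.2857 × (244 − 34) = 93.997 → 94

(147, 193, 94)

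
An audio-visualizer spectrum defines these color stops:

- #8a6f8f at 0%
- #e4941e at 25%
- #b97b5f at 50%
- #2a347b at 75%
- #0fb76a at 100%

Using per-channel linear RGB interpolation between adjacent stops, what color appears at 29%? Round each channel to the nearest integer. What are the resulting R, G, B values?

29% lies between the 25% and 50% stops, so the local fraction is t = (29 − 25)/(50 − 25) = 4/25 ≈ 0.16.
#e4941e → (228, 148, 30); #b97b5f → (185, 123, 95).
R = 228 + 0.16 × (185 − 228) = 221.12 → 221
G = 148 + 0.16 × (123 − 148) = 144 → 144
B = 30 + 0.16 × (95 − 30) = 40.4 → 40

(221, 144, 40)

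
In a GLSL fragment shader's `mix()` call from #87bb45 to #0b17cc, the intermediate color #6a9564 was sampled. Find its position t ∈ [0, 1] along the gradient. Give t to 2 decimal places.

Invert the lerp on the G channel (largest span, 164): t = (149 − 187) / (23 − 187) = -38/-164 = 0.23171.
Check on R: (106 − 135)/(11 − 135) = 0.2339 ✓

0.23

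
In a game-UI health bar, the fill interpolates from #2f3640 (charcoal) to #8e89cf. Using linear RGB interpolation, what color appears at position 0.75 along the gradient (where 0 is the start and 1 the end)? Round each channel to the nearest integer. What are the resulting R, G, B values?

(118, 116, 171)

#2f3640 → (47, 54, 64); #8e89cf → (142, 137, 207).
R = 47 + 0.75 × (142 − 47) = 47 + 0.75 × 95 = 118.25 → 118
G = 54 + 0.75 × (137 − 54) = 54 + 0.75 × 83 = 116.25 → 116
B = 64 + 0.75 × (207 − 64) = 64 + 0.75 × 143 = 171.25 → 171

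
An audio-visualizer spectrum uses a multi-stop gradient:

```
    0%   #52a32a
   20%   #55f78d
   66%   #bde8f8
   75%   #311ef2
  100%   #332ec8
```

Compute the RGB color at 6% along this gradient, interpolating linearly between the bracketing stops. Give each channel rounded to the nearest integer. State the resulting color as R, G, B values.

(83, 188, 72)

6% lies between the 0% and 20% stops, so the local fraction is t = (6 − 0)/(20 − 0) = 6/20 ≈ 0.3.
#52a32a → (82, 163, 42); #55f78d → (85, 247, 141).
R = 82 + 0.3 × (85 − 82) = 82.9 → 83
G = 163 + 0.3 × (247 − 163) = 188.2 → 188
B = 42 + 0.3 × (141 − 42) = 71.7 → 72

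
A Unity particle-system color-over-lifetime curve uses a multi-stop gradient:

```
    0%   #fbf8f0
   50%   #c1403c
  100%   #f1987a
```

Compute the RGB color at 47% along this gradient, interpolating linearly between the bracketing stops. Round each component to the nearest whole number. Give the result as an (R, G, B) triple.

47% lies between the 0% and 50% stops, so the local fraction is t = (47 − 0)/(50 − 0) = 47/50 ≈ 0.94.
#fbf8f0 → (251, 248, 240); #c1403c → (193, 64, 60).
R = 251 + 0.94 × (193 − 251) = 196.48 → 196
G = 248 + 0.94 × (64 − 248) = 75.04 → 75
B = 240 + 0.94 × (60 − 240) = 70.8 → 71

(196, 75, 71)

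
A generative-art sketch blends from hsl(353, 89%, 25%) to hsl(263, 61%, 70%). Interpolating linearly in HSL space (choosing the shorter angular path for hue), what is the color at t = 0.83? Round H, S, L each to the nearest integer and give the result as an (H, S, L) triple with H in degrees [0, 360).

(278, 66, 62)

Hue arc: Δh = 263 − 353 = -90° (|Δh| ≤ 180, already the shorter path).
H = 353 + 0.83 × (-90) = 278.3 → 278°
S = 89 + 0.83 × (61 − 89) = 65.76 → 66%
L = 25 + 0.83 × (70 − 25) = 62.35 → 62%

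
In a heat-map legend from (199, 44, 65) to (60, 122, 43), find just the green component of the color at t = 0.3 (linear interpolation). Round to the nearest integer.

G = 44 + 0.3 × (122 − 44) = 67.4 → 67

67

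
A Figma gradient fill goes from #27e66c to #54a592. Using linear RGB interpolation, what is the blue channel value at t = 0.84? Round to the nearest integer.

140

B₁ = 108 (from #27e66c), B₂ = 146 (from #54a592).
B = 108 + 0.84 × (146 − 108) = 139.92 → 140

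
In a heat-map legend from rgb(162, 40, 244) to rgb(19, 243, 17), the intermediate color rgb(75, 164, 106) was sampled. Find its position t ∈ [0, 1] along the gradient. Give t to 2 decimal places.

Invert the lerp on the B channel (largest span, 227): t = (106 − 244) / (17 − 244) = -138/-227 = 0.60793.
Check on R: (75 − 162)/(19 − 162) = 0.6084 ✓

0.61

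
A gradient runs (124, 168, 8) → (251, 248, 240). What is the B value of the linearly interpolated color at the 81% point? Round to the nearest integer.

B = 8 + 0.81 × (240 − 8) = 195.92 → 196

196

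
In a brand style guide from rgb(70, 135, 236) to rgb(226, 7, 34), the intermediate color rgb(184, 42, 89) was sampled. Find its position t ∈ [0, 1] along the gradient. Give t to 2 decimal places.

0.73

Invert the lerp on the B channel (largest span, 202): t = (89 − 236) / (34 − 236) = -147/-202 = 0.72772.
Check on R: (184 − 70)/(226 − 70) = 0.7308 ✓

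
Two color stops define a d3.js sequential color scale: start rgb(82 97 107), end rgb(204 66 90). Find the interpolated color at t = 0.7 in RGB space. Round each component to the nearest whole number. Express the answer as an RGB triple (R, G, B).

(167, 75, 95)

R = 82 + 0.7 × (204 − 82) = 82 + 0.7 × 122 = 167.4 → 167
G = 97 + 0.7 × (66 − 97) = 97 + 0.7 × -31 = 75.3 → 75
B = 107 + 0.7 × (90 − 107) = 107 + 0.7 × -17 = 95.1 → 95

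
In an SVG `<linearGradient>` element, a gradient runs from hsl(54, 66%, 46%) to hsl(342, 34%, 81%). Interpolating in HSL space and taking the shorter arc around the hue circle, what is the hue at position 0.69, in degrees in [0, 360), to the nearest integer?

Hue: 342 − 54 = 288°, but |288| > 180 so the shorter arc goes the other way: Δh = 288 − 360 = -72°.
H = 54 + 0.69 × (-72) = 4.32 → 4°

4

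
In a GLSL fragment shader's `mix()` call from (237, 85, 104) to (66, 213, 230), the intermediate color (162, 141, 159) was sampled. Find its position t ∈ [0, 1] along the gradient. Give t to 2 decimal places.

Invert the lerp on the R channel (largest span, 171): t = (162 − 237) / (66 − 237) = -75/-171 = 0.4386.
Check on G: (141 − 85)/(213 − 85) = 0.4375 ✓

0.44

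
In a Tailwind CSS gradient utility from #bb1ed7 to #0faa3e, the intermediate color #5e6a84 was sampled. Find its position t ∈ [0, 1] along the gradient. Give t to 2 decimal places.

Invert the lerp on the R channel (largest span, 172): t = (94 − 187) / (15 − 187) = -93/-172 = 0.5407.
Check on G: (106 − 30)/(170 − 30) = 0.5429 ✓

0.54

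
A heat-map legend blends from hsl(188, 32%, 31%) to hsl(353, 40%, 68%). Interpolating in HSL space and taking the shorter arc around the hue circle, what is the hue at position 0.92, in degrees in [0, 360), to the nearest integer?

340

Hue arc: Δh = 353 − 188 = 165° (|Δh| ≤ 180, already the shorter path).
H = 188 + 0.92 × (165) = 339.8 → 340°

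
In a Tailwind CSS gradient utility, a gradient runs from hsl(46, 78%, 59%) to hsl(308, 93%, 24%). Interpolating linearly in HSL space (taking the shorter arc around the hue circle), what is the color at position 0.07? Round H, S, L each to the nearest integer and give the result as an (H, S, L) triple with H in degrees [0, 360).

Hue: 308 − 46 = 262°, but |262| > 180 so the shorter arc goes the other way: Δh = 262 − 360 = -98°.
H = 46 + 0.07 × (-98) = 39.14 → 39°
S = 78 + 0.07 × (93 − 78) = 79.05 → 79%
L = 59 + 0.07 × (24 − 59) = 56.55 → 57%

(39, 79, 57)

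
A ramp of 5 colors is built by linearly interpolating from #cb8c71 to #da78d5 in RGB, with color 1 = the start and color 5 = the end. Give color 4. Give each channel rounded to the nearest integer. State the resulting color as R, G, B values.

(214, 125, 188)

With 5 swatches and endpoints inclusive, swatch 4 sits at t = (4 − 1)/(5 − 1) = 3/4 ≈ 0.75.
#cb8c71 → (203, 140, 113); #da78d5 → (218, 120, 213).
R = 203 + 0.75 × (218 − 203) = 214.25 → 214
G = 140 + 0.75 × (120 − 140) = 125 → 125
B = 113 + 0.75 × (213 − 113) = 188 → 188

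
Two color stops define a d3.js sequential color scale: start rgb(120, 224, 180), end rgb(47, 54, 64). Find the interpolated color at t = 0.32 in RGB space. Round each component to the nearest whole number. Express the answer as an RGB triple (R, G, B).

R = 120 + 0.32 × (47 − 120) = 120 + 0.32 × -73 = 96.64 → 97
G = 224 + 0.32 × (54 − 224) = 224 + 0.32 × -170 = 169.6 → 170
B = 180 + 0.32 × (64 − 180) = 180 + 0.32 × -116 = 142.88 → 143

(97, 170, 143)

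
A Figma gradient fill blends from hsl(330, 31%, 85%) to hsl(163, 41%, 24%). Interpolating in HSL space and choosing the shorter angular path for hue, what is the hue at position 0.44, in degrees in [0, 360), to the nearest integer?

257

Hue arc: Δh = 163 − 330 = -167° (|Δh| ≤ 180, already the shorter path).
H = 330 + 0.44 × (-167) = 256.52 → 257°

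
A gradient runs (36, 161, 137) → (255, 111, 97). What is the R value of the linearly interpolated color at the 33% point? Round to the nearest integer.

108

R = 36 + 0.33 × (255 − 36) = 108.27 → 108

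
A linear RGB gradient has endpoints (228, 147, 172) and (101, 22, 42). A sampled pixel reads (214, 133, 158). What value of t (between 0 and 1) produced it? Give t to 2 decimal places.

0.11

Invert the lerp on the B channel (largest span, 130): t = (158 − 172) / (42 − 172) = -14/-130 = 0.10769.
Check on R: (214 − 228)/(101 − 228) = 0.1102 ✓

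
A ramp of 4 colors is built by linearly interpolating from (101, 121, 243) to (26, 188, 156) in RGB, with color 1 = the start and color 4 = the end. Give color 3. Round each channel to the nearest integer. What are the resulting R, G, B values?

(51, 166, 185)

With 4 swatches and endpoints inclusive, swatch 3 sits at t = (3 − 1)/(4 − 1) = 2/3 ≈ 0.6667.
R = 101 + 0.6667 × (26 − 101) = 50.998 → 51
G = 121 + 0.6667 × (188 − 121) = 165.669 → 166
B = 243 + 0.6667 × (156 − 243) = 184.997 → 185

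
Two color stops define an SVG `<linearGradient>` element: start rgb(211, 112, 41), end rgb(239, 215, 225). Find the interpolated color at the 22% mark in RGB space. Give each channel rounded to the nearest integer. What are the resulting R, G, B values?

22% corresponds to t = 0.22.
R = 211 + 0.22 × (239 − 211) = 211 + 0.22 × 28 = 217.16 → 217
G = 112 + 0.22 × (215 − 112) = 112 + 0.22 × 103 = 134.66 → 135
B = 41 + 0.22 × (225 − 41) = 41 + 0.22 × 184 = 81.48 → 81

(217, 135, 81)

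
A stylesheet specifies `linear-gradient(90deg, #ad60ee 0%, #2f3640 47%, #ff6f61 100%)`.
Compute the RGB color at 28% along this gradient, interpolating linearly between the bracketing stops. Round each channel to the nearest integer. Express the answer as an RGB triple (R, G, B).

28% lies between the 0% and 47% stops, so the local fraction is t = (28 − 0)/(47 − 0) = 28/47 ≈ 0.5957.
#ad60ee → (173, 96, 238); #2f3640 → (47, 54, 64).
R = 173 + 0.5957 × (47 − 173) = 97.942 → 98
G = 96 + 0.5957 × (54 − 96) = 70.981 → 71
B = 238 + 0.5957 × (64 − 238) = 134.348 → 134

(98, 71, 134)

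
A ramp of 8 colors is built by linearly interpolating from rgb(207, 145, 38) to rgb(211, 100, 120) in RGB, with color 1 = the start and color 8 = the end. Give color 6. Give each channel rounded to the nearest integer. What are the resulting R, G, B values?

(210, 113, 97)

With 8 swatches and endpoints inclusive, swatch 6 sits at t = (6 − 1)/(8 − 1) = 5/7 ≈ 0.7143.
R = 207 + 0.7143 × (211 − 207) = 209.857 → 210
G = 145 + 0.7143 × (100 − 145) = 112.856 → 113
B = 38 + 0.7143 × (120 − 38) = 96.573 → 97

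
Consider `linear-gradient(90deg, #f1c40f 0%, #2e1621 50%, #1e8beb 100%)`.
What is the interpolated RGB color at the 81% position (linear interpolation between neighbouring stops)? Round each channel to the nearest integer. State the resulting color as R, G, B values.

81% lies between the 50% and 100% stops, so the local fraction is t = (81 − 50)/(100 − 50) = 31/50 ≈ 0.62.
#2e1621 → (46, 22, 33); #1e8beb → (30, 139, 235).
R = 46 + 0.62 × (30 − 46) = 36.08 → 36
G = 22 + 0.62 × (139 − 22) = 94.54 → 95
B = 33 + 0.62 × (235 − 33) = 158.24 → 158

(36, 95, 158)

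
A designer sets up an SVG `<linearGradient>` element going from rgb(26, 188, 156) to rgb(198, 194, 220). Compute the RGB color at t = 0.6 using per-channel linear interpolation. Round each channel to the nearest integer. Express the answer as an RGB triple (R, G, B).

R = 26 + 0.6 × (198 − 26) = 26 + 0.6 × 172 = 129.2 → 129
G = 188 + 0.6 × (194 − 188) = 188 + 0.6 × 6 = 191.6 → 192
B = 156 + 0.6 × (220 − 156) = 156 + 0.6 × 64 = 194.4 → 194

(129, 192, 194)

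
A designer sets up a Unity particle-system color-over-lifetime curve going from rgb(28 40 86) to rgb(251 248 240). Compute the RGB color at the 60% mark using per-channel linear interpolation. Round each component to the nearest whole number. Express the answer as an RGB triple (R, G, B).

60% corresponds to t = 0.6.
R = 28 + 0.6 × (251 − 28) = 28 + 0.6 × 223 = 161.8 → 162
G = 40 + 0.6 × (248 − 40) = 40 + 0.6 × 208 = 164.8 → 165
B = 86 + 0.6 × (240 − 86) = 86 + 0.6 × 154 = 178.4 → 178
So the blended color is (162, 165, 178), about #a2a5b2.

(162, 165, 178)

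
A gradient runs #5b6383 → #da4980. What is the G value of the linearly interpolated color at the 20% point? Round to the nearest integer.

94

G₁ = 99 (from #5b6383), G₂ = 73 (from #da4980).
G = 99 + 0.2 × (73 − 99) = 93.8 → 94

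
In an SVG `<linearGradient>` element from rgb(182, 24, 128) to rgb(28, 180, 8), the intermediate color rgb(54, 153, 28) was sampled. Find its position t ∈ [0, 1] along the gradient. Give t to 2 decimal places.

0.83

Invert the lerp on the G channel (largest span, 156): t = (153 − 24) / (180 − 24) = 129/156 = 0.82692.
Check on R: (54 − 182)/(28 − 182) = 0.8312 ✓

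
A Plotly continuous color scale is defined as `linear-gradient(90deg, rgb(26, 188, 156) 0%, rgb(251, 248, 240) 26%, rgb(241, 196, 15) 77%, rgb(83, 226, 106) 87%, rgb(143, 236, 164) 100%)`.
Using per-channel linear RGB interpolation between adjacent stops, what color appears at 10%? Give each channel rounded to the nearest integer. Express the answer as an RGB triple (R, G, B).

(113, 211, 188)

10% lies between the 0% and 26% stops, so the local fraction is t = (10 − 0)/(26 − 0) = 10/26 ≈ 0.3846.
R = 26 + 0.3846 × (251 − 26) = 112.535 → 113
G = 188 + 0.3846 × (248 − 188) = 211.076 → 211
B = 156 + 0.3846 × (240 − 156) = 188.306 → 188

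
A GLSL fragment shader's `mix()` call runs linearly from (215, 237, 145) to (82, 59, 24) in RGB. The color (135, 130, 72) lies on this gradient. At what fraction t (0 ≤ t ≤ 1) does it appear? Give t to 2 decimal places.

Invert the lerp on the G channel (largest span, 178): t = (130 − 237) / (59 − 237) = -107/-178 = 0.60112.
Check on R: (135 − 215)/(82 − 215) = 0.6015 ✓

0.60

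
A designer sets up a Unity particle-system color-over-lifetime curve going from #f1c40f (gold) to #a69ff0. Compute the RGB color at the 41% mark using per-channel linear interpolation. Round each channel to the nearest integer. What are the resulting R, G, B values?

#f1c40f → (241, 196, 15); #a69ff0 → (166, 159, 240).
41% corresponds to t = 0.41.
R = 241 + 0.41 × (166 − 241) = 241 + 0.41 × -75 = 210.25 → 210
G = 196 + 0.41 × (159 − 196) = 196 + 0.41 × -37 = 180.83 → 181
B = 15 + 0.41 × (240 − 15) = 15 + 0.41 × 225 = 107.25 → 107

(210, 181, 107)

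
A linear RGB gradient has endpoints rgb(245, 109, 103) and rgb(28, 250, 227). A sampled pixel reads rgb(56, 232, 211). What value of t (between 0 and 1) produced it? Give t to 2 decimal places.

0.87

Invert the lerp on the R channel (largest span, 217): t = (56 − 245) / (28 − 245) = -189/-217 = 0.87097.
Check on G: (232 − 109)/(250 − 109) = 0.8723 ✓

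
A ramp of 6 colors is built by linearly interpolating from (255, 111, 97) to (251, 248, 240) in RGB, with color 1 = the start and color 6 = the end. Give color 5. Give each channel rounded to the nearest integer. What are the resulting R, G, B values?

(252, 221, 211)

With 6 swatches and endpoints inclusive, swatch 5 sits at t = (5 − 1)/(6 − 1) = 4/5 ≈ 0.8.
R = 255 + 0.8 × (251 − 255) = 251.8 → 252
G = 111 + 0.8 × (248 − 111) = 220.6 → 221
B = 97 + 0.8 × (240 − 97) = 211.4 → 211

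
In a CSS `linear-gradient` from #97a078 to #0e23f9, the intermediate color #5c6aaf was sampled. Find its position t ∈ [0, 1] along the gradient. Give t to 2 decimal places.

0.43

Invert the lerp on the R channel (largest span, 137): t = (92 − 151) / (14 − 151) = -59/-137 = 0.43066.
Check on G: (106 − 160)/(35 − 160) = 0.432 ✓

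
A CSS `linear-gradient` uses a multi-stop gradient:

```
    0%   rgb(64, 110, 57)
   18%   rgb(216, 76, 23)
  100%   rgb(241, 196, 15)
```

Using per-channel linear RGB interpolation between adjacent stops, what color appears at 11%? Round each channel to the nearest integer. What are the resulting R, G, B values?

(157, 89, 36)

11% lies between the 0% and 18% stops, so the local fraction is t = (11 − 0)/(18 − 0) = 11/18 ≈ 0.6111.
R = 64 + 0.6111 × (216 − 64) = 156.887 → 157
G = 110 + 0.6111 × (76 − 110) = 89.223 → 89
B = 57 + 0.6111 × (23 − 57) = 36.223 → 36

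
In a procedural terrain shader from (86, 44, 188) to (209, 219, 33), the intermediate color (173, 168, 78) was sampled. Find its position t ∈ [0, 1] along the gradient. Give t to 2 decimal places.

Invert the lerp on the G channel (largest span, 175): t = (168 − 44) / (219 − 44) = 124/175 = 0.70857.
Check on R: (173 − 86)/(209 − 86) = 0.7073 ✓

0.71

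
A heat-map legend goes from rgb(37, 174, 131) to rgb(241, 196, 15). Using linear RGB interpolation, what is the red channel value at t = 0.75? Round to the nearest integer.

190

R = 37 + 0.75 × (241 − 37) = 190 → 190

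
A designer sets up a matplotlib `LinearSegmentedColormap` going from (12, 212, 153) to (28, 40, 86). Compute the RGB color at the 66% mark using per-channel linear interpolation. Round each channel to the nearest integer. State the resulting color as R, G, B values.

(23, 98, 109)

66% corresponds to t = 0.66.
R = 12 + 0.66 × (28 − 12) = 12 + 0.66 × 16 = 22.56 → 23
G = 212 + 0.66 × (40 − 212) = 212 + 0.66 × -172 = 98.48 → 98
B = 153 + 0.66 × (86 − 153) = 153 + 0.66 × -67 = 108.78 → 109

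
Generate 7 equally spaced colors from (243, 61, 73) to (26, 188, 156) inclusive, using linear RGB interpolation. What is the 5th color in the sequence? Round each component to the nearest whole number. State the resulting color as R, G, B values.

With 7 swatches and endpoints inclusive, swatch 5 sits at t = (5 − 1)/(7 − 1) = 4/6 ≈ 0.6667.
R = 243 + 0.6667 × (26 − 243) = 98.326 → 98
G = 61 + 0.6667 × (188 − 61) = 145.671 → 146
B = 73 + 0.6667 × (156 − 73) = 128.336 → 128

(98, 146, 128)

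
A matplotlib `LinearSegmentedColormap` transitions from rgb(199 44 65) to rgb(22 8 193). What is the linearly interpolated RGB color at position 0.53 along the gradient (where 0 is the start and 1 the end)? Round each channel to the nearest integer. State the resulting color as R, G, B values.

(105, 25, 133)

R = 199 + 0.53 × (22 − 199) = 199 + 0.53 × -177 = 105.19 → 105
G = 44 + 0.53 × (8 − 44) = 44 + 0.53 × -36 = 24.92 → 25
B = 65 + 0.53 × (193 − 65) = 65 + 0.53 × 128 = 132.84 → 133
So the blended color is (105, 25, 133), about #691985.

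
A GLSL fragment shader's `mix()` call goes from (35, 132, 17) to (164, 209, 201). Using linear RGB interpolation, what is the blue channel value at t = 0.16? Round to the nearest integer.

B = 17 + 0.16 × (201 − 17) = 46.44 → 46

46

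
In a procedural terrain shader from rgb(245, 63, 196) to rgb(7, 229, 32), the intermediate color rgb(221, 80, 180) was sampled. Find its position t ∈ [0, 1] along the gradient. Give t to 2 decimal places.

0.10

Invert the lerp on the R channel (largest span, 238): t = (221 − 245) / (7 − 245) = -24/-238 = 0.10084.
Check on G: (80 − 63)/(229 − 63) = 0.1024 ✓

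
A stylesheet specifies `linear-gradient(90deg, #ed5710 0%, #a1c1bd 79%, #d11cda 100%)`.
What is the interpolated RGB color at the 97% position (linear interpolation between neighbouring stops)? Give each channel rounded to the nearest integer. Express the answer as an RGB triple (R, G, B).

(202, 52, 214)

97% lies between the 79% and 100% stops, so the local fraction is t = (97 − 79)/(100 − 79) = 18/21 ≈ 0.8571.
#a1c1bd → (161, 193, 189); #d11cda → (209, 28, 218).
R = 161 + 0.8571 × (209 − 161) = 202.141 → 202
G = 193 + 0.8571 × (28 − 193) = 51.578 → 52
B = 189 + 0.8571 × (218 − 189) = 213.856 → 214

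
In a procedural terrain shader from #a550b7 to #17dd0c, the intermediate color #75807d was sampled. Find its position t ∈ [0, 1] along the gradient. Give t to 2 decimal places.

0.34

Invert the lerp on the B channel (largest span, 171): t = (125 − 183) / (12 − 183) = -58/-171 = 0.33918.
Check on R: (117 − 165)/(23 − 165) = 0.338 ✓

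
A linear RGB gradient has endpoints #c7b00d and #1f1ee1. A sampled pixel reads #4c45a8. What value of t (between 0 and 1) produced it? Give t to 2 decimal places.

Invert the lerp on the B channel (largest span, 212): t = (168 − 13) / (225 − 13) = 155/212 = 0.73113.
Check on R: (76 − 199)/(31 − 199) = 0.7321 ✓

0.73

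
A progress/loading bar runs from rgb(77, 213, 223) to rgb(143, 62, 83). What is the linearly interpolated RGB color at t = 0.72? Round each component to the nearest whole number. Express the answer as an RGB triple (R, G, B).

(125, 104, 122)

R = 77 + 0.72 × (143 − 77) = 77 + 0.72 × 66 = 124.52 → 125
G = 213 + 0.72 × (62 − 213) = 213 + 0.72 × -151 = 104.28 → 104
B = 223 + 0.72 × (83 − 223) = 223 + 0.72 × -140 = 122.2 → 122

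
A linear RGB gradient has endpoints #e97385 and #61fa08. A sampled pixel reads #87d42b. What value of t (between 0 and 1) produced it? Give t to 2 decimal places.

Invert the lerp on the R channel (largest span, 136): t = (135 − 233) / (97 − 233) = -98/-136 = 0.72059.
Check on G: (212 − 115)/(250 − 115) = 0.7185 ✓

0.72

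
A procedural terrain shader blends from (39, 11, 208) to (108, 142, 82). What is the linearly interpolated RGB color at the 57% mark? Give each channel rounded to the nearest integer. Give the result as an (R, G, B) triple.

(78, 86, 136)

57% corresponds to t = 0.57.
R = 39 + 0.57 × (108 − 39) = 39 + 0.57 × 69 = 78.33 → 78
G = 11 + 0.57 × (142 − 11) = 11 + 0.57 × 131 = 85.67 → 86
B = 208 + 0.57 × (82 − 208) = 208 + 0.57 × -126 = 136.18 → 136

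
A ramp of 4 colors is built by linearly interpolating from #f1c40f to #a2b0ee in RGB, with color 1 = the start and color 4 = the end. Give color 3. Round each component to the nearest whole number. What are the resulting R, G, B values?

(188, 183, 164)

With 4 swatches and endpoints inclusive, swatch 3 sits at t = (3 − 1)/(4 − 1) = 2/3 ≈ 0.6667.
#f1c40f → (241, 196, 15); #a2b0ee → (162, 176, 238).
R = 241 + 0.6667 × (162 − 241) = 188.331 → 188
G = 196 + 0.6667 × (176 − 196) = 182.666 → 183
B = 15 + 0.6667 × (238 − 15) = 163.674 → 164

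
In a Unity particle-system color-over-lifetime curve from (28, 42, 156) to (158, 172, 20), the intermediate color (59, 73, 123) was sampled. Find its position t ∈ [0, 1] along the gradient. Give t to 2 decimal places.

0.24

Invert the lerp on the B channel (largest span, 136): t = (123 − 156) / (20 − 156) = -33/-136 = 0.24265.
Check on R: (59 − 28)/(158 − 28) = 0.2385 ✓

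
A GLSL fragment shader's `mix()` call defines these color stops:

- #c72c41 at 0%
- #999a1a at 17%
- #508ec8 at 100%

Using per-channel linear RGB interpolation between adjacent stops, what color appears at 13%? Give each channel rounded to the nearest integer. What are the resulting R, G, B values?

(164, 128, 35)

13% lies between the 0% and 17% stops, so the local fraction is t = (13 − 0)/(17 − 0) = 13/17 ≈ 0.7647.
#c72c41 → (199, 44, 65); #999a1a → (153, 154, 26).
R = 199 + 0.7647 × (153 − 199) = 163.824 → 164
G = 44 + 0.7647 × (154 − 44) = 128.117 → 128
B = 65 + 0.7647 × (26 − 65) = 35.177 → 35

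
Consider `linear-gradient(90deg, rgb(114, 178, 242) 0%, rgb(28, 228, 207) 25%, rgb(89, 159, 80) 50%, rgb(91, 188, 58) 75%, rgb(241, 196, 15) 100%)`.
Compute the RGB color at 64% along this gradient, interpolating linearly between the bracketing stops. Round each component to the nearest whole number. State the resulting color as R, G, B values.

(90, 175, 68)

64% lies between the 50% and 75% stops, so the local fraction is t = (64 − 50)/(75 − 50) = 14/25 ≈ 0.56.
R = 89 + 0.56 × (91 − 89) = 90.12 → 90
G = 159 + 0.56 × (188 − 159) = 175.24 → 175
B = 80 + 0.56 × (58 − 80) = 67.68 → 68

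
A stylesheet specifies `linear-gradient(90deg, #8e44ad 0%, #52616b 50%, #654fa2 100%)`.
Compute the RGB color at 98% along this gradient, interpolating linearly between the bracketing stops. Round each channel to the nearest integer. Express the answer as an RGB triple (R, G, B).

98% lies between the 50% and 100% stops, so the local fraction is t = (98 − 50)/(100 − 50) = 48/50 ≈ 0.96.
#52616b → (82, 97, 107); #654fa2 → (101, 79, 162).
R = 82 + 0.96 × (101 − 82) = 100.24 → 100
G = 97 + 0.96 × (79 − 97) = 79.72 → 80
B = 107 + 0.96 × (162 − 107) = 159.8 → 160

(100, 80, 160)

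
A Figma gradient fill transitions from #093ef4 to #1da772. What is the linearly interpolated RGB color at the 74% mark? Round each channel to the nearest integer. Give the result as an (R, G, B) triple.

#093ef4 → (9, 62, 244); #1da772 → (29, 167, 114).
74% corresponds to t = 0.74.
R = 9 + 0.74 × (29 − 9) = 9 + 0.74 × 20 = 23.8 → 24
G = 62 + 0.74 × (167 − 62) = 62 + 0.74 × 105 = 139.7 → 140
B = 244 + 0.74 × (114 − 244) = 244 + 0.74 × -130 = 147.8 → 148

(24, 140, 148)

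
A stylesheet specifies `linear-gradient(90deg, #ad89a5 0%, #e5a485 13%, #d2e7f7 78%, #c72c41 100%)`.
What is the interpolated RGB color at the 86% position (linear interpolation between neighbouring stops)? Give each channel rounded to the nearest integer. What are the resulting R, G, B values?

86% lies between the 78% and 100% stops, so the local fraction is t = (86 − 78)/(100 − 78) = 8/22 ≈ 0.3636.
#d2e7f7 → (210, 231, 247); #c72c41 → (199, 44, 65).
R = 210 + 0.3636 × (199 − 210) = 206 → 206
G = 231 + 0.3636 × (44 − 231) = 163.007 → 163
B = 247 + 0.3636 × (65 − 247) = 180.825 → 181

(206, 163, 181)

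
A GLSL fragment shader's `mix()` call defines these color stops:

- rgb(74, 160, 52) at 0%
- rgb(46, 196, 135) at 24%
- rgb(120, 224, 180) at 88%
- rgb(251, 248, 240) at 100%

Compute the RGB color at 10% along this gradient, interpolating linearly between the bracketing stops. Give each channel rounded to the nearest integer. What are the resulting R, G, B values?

(62, 175, 87)

10% lies between the 0% and 24% stops, so the local fraction is t = (10 − 0)/(24 − 0) = 10/24 ≈ 0.4167.
R = 74 + 0.4167 × (46 − 74) = 62.332 → 62
G = 160 + 0.4167 × (196 − 160) = 175.001 → 175
B = 52 + 0.4167 × (135 − 52) = 86.586 → 87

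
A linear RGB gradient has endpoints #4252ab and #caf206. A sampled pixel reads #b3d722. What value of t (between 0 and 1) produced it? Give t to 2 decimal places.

0.83

Invert the lerp on the B channel (largest span, 165): t = (34 − 171) / (6 − 171) = -137/-165 = 0.8303.
Check on R: (179 − 66)/(202 − 66) = 0.8309 ✓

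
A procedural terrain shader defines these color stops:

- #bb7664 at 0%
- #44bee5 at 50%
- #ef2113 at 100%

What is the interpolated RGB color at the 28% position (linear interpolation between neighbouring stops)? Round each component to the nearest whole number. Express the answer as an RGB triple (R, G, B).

28% lies between the 0% and 50% stops, so the local fraction is t = (28 − 0)/(50 − 0) = 28/50 ≈ 0.56.
#bb7664 → (187, 118, 100); #44bee5 → (68, 190, 229).
R = 187 + 0.56 × (68 − 187) = 120.36 → 120
G = 118 + 0.56 × (190 − 118) = 158.32 → 158
B = 100 + 0.56 × (229 − 100) = 172.24 → 172

(120, 158, 172)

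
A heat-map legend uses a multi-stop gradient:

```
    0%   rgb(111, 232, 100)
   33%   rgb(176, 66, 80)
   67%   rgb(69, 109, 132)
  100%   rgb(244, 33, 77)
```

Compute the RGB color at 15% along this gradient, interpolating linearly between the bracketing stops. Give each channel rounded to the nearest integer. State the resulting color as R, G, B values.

(141, 157, 91)

15% lies between the 0% and 33% stops, so the local fraction is t = (15 − 0)/(33 − 0) = 15/33 ≈ 0.4545.
R = 111 + 0.4545 × (176 − 111) = 140.542 → 141
G = 232 + 0.4545 × (66 − 232) = 156.553 → 157
B = 100 + 0.4545 × (80 − 100) = 90.91 → 91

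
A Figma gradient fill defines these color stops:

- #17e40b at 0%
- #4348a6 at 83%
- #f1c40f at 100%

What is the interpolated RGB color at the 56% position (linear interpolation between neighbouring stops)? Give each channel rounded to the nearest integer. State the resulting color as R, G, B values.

56% lies between the 0% and 83% stops, so the local fraction is t = (56 − 0)/(83 − 0) = 56/83 ≈ 0.6747.
#17e40b → (23, 228, 11); #4348a6 → (67, 72, 166).
R = 23 + 0.6747 × (67 − 23) = 52.687 → 53
G = 228 + 0.6747 × (72 − 228) = 122.747 → 123
B = 11 + 0.6747 × (166 − 11) = 115.578 → 116

(53, 123, 116)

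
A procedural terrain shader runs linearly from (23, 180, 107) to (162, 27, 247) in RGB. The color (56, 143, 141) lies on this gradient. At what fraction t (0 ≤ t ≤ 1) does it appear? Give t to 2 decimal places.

Invert the lerp on the G channel (largest span, 153): t = (143 − 180) / (27 − 180) = -37/-153 = 0.24183.
Check on R: (56 − 23)/(162 − 23) = 0.2374 ✓

0.24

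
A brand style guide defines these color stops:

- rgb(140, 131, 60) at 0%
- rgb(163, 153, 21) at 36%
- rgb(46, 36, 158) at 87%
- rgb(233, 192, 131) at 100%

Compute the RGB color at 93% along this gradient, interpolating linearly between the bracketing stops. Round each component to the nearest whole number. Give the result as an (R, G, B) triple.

(132, 108, 146)

93% lies between the 87% and 100% stops, so the local fraction is t = (93 − 87)/(100 − 87) = 6/13 ≈ 0.4615.
R = 46 + 0.4615 × (233 − 46) = 132.3 → 132
G = 36 + 0.4615 × (192 − 36) = 107.994 → 108
B = 158 + 0.4615 × (131 − 158) = 145.54 → 146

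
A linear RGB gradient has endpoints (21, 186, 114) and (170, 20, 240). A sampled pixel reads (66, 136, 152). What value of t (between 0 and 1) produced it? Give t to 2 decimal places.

Invert the lerp on the G channel (largest span, 166): t = (136 − 186) / (20 − 186) = -50/-166 = 0.3012.
Check on R: (66 − 21)/(170 − 21) = 0.302 ✓

0.30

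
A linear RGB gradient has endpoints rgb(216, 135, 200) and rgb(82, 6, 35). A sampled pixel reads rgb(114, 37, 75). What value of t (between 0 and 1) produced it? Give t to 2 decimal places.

Invert the lerp on the B channel (largest span, 165): t = (75 − 200) / (35 − 200) = -125/-165 = 0.75758.
Check on R: (114 − 216)/(82 − 216) = 0.7612 ✓

0.76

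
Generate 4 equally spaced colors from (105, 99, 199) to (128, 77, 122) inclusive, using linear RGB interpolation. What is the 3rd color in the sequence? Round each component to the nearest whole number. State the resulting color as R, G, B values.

With 4 swatches and endpoints inclusive, swatch 3 sits at t = (3 − 1)/(4 − 1) = 2/3 ≈ 0.6667.
R = 105 + 0.6667 × (128 − 105) = 120.334 → 120
G = 99 + 0.6667 × (77 − 99) = 84.333 → 84
B = 199 + 0.6667 × (122 − 199) = 147.664 → 148

(120, 84, 148)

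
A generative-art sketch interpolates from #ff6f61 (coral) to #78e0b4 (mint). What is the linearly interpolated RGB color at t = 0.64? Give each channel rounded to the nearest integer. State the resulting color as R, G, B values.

#ff6f61 → (255, 111, 97); #78e0b4 → (120, 224, 180).
R = 255 + 0.64 × (120 − 255) = 255 + 0.64 × -135 = 168.6 → 169
G = 111 + 0.64 × (224 − 111) = 111 + 0.64 × 113 = 183.32 → 183
B = 97 + 0.64 × (180 − 97) = 97 + 0.64 × 83 = 150.12 → 150

(169, 183, 150)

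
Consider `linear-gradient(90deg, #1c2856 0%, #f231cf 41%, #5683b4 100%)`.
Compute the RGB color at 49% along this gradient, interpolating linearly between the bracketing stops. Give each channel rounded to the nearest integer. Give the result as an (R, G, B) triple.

49% lies between the 41% and 100% stops, so the local fraction is t = (49 − 41)/(100 − 41) = 8/59 ≈ 0.1356.
#f231cf → (242, 49, 207); #5683b4 → (86, 131, 180).
R = 242 + 0.1356 × (86 − 242) = 220.846 → 221
G = 49 + 0.1356 × (131 − 49) = 60.119 → 60
B = 207 + 0.1356 × (180 − 207) = 203.339 → 203

(221, 60, 203)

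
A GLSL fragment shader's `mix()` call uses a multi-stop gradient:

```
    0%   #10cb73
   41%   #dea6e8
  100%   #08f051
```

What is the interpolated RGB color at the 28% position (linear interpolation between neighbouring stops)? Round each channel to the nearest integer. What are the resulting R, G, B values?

(157, 178, 195)

28% lies between the 0% and 41% stops, so the local fraction is t = (28 − 0)/(41 − 0) = 28/41 ≈ 0.6829.
#10cb73 → (16, 203, 115); #dea6e8 → (222, 166, 232).
R = 16 + 0.6829 × (222 − 16) = 156.677 → 157
G = 203 + 0.6829 × (166 − 203) = 177.733 → 178
B = 115 + 0.6829 × (232 − 115) = 194.899 → 195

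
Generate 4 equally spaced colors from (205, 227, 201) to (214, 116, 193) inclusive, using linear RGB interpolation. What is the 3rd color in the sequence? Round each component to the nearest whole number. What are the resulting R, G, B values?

(211, 153, 196)

With 4 swatches and endpoints inclusive, swatch 3 sits at t = (3 − 1)/(4 − 1) = 2/3 ≈ 0.6667.
R = 205 + 0.6667 × (214 − 205) = 211 → 211
G = 227 + 0.6667 × (116 − 227) = 152.996 → 153
B = 201 + 0.6667 × (193 − 201) = 195.666 → 196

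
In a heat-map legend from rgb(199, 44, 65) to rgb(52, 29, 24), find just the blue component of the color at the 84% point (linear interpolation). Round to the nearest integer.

31

B = 65 + 0.84 × (24 − 65) = 30.56 → 31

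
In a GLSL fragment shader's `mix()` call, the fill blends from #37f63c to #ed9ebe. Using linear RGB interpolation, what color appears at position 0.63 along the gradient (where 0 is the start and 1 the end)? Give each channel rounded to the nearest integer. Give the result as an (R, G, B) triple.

#37f63c → (55, 246, 60); #ed9ebe → (237, 158, 190).
R = 55 + 0.63 × (237 − 55) = 55 + 0.63 × 182 = 169.66 → 170
G = 246 + 0.63 × (158 − 246) = 246 + 0.63 × -88 = 190.56 → 191
B = 60 + 0.63 × (190 − 60) = 60 + 0.63 × 130 = 141.9 → 142
So the blended color is (170, 191, 142), about #aabf8e.

(170, 191, 142)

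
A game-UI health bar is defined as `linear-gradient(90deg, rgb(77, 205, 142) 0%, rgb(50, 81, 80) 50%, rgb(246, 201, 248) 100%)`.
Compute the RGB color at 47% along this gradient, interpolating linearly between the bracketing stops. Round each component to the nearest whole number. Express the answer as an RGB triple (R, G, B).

(52, 88, 84)

47% lies between the 0% and 50% stops, so the local fraction is t = (47 − 0)/(50 − 0) = 47/50 ≈ 0.94.
R = 77 + 0.94 × (50 − 77) = 51.62 → 52
G = 205 + 0.94 × (81 − 205) = 88.44 → 88
B = 142 + 0.94 × (80 − 142) = 83.72 → 84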